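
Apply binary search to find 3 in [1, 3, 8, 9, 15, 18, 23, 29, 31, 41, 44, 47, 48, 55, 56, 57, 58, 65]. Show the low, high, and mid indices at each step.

Binary search for 3 in [1, 3, 8, 9, 15, 18, 23, 29, 31, 41, 44, 47, 48, 55, 56, 57, 58, 65]:

lo=0, hi=17, mid=8, arr[mid]=31 -> 31 > 3, search left half
lo=0, hi=7, mid=3, arr[mid]=9 -> 9 > 3, search left half
lo=0, hi=2, mid=1, arr[mid]=3 -> Found target at index 1!

Binary search finds 3 at index 1 after 3 comparisons. The search repeatedly halves the search space by comparing with the middle element.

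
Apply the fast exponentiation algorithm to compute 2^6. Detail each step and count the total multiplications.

Computing 2^6 by squaring (build up from 2^1; each line after the first costs one multiplication):

2^1 = 2
2^2 = (2^1)^2 = 2^2 = 4
2^3 = 2 * 2^2 = 2 * 4 = 8
2^6 = (2^3)^2 = 8^2 = 64

Result: 64
Multiplications needed: 3 (3 lines after 2^1)

2^6 = 64. Using exponentiation by squaring, this requires 3 multiplications. The key idea: if the exponent is even, square the half-power; if odd, multiply by the base once.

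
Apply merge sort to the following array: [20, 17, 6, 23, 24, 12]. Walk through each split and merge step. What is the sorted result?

Merge sort trace:

Split: [20, 17, 6, 23, 24, 12] -> [20, 17, 6] and [23, 24, 12]
  Split: [20, 17, 6] -> [20] and [17, 6]
    Split: [17, 6] -> [17] and [6]
    Merge: [17] + [6] -> [6, 17]
  Merge: [20] + [6, 17] -> [6, 17, 20]
  Split: [23, 24, 12] -> [23] and [24, 12]
    Split: [24, 12] -> [24] and [12]
    Merge: [24] + [12] -> [12, 24]
  Merge: [23] + [12, 24] -> [12, 23, 24]
Merge: [6, 17, 20] + [12, 23, 24] -> [6, 12, 17, 20, 23, 24]

Final sorted array: [6, 12, 17, 20, 23, 24]

The merge sort proceeds by recursively splitting the array and merging sorted halves.
After all merges, the sorted array is [6, 12, 17, 20, 23, 24].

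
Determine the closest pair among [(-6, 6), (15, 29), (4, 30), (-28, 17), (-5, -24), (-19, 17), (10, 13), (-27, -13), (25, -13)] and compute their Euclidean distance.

Computing all pairwise distances among 9 points:

d((-6, 6), (15, 29)) = 31.1448
d((-6, 6), (4, 30)) = 26.0
d((-6, 6), (-28, 17)) = 24.5967
d((-6, 6), (-5, -24)) = 30.0167
d((-6, 6), (-19, 17)) = 17.0294
d((-6, 6), (10, 13)) = 17.4642
d((-6, 6), (-27, -13)) = 28.3196
d((-6, 6), (25, -13)) = 36.3593
d((15, 29), (4, 30)) = 11.0454
d((15, 29), (-28, 17)) = 44.643
d((15, 29), (-5, -24)) = 56.648
d((15, 29), (-19, 17)) = 36.0555
d((15, 29), (10, 13)) = 16.7631
d((15, 29), (-27, -13)) = 59.397
d((15, 29), (25, -13)) = 43.1741
d((4, 30), (-28, 17)) = 34.5398
d((4, 30), (-5, -24)) = 54.7449
d((4, 30), (-19, 17)) = 26.4197
d((4, 30), (10, 13)) = 18.0278
d((4, 30), (-27, -13)) = 53.0094
d((4, 30), (25, -13)) = 47.8539
d((-28, 17), (-5, -24)) = 47.0106
d((-28, 17), (-19, 17)) = 9.0 <-- minimum
d((-28, 17), (10, 13)) = 38.2099
d((-28, 17), (-27, -13)) = 30.0167
d((-28, 17), (25, -13)) = 60.9016
d((-5, -24), (-19, 17)) = 43.3244
d((-5, -24), (10, 13)) = 39.9249
d((-5, -24), (-27, -13)) = 24.5967
d((-5, -24), (25, -13)) = 31.9531
d((-19, 17), (10, 13)) = 29.2746
d((-19, 17), (-27, -13)) = 31.0483
d((-19, 17), (25, -13)) = 53.2541
d((10, 13), (-27, -13)) = 45.2217
d((10, 13), (25, -13)) = 30.0167
d((-27, -13), (25, -13)) = 52.0

Closest pair: (-28, 17) and (-19, 17) with distance 9.0

The closest pair is (-28, 17) and (-19, 17) with Euclidean distance 9.0. For 9 points, brute-force pairwise comparison is shown above. For large n, the divide-and-conquer algorithm (sort by x, recurse on halves, check the dividing strip) achieves O(n log n).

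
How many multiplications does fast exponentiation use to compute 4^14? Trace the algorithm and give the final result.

Computing 4^14 by squaring (build up from 4^1; each line after the first costs one multiplication):

4^1 = 4
4^2 = (4^1)^2 = 4^2 = 16
4^3 = 4 * 4^2 = 4 * 16 = 64
4^6 = (4^3)^2 = 64^2 = 4096
4^7 = 4 * 4^6 = 4 * 4096 = 16384
4^14 = (4^7)^2 = 16384^2 = 268435456

Result: 268435456
Multiplications needed: 5 (5 lines after 4^1)

4^14 = 268435456. Using exponentiation by squaring, this requires 5 multiplications. The key idea: if the exponent is even, square the half-power; if odd, multiply by the base once.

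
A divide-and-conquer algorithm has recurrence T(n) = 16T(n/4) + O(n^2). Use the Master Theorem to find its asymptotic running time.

Master Theorem for T(n) = 16T(n/4) + O(n^2):

a = 16, b = 4, c = 2
log_b(a) = log_4(16) = 2.0000

Case 2: c = 2 = log_4(16) = 2.0000
T(n) = O(n^2 log n) = O(n^2 log n)

For T(n) = 16T(n/4) + O(n^2): log_4(16) = 2.0000. This is Case 2 of the Master Theorem (c = log_b(a), equal work at all levels), giving O(n^2 log n).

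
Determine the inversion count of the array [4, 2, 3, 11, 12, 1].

Finding inversions in [4, 2, 3, 11, 12, 1]:

(0, 1): arr[0]=4 > arr[1]=2
(0, 2): arr[0]=4 > arr[2]=3
(0, 5): arr[0]=4 > arr[5]=1
(1, 5): arr[1]=2 > arr[5]=1
(2, 5): arr[2]=3 > arr[5]=1
(3, 5): arr[3]=11 > arr[5]=1
(4, 5): arr[4]=12 > arr[5]=1

Total inversions: 7

The array has 7 inversion(s): (0,1), (0,2), (0,5), (1,5), (2,5), (3,5), (4,5). Each pair (i,j) satisfies i < j and arr[i] > arr[j].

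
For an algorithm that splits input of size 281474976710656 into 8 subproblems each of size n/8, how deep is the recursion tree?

For divide and conquer with division factor 8:

Problem sizes at each level:
Level 0: 281474976710656
Level 1: 35184372088832
Level 2: 4398046511104
Level 3: 549755813888
Level 4: 68719476736
Level 5: 8589934592
Level 6: 1073741824
Level 7: 134217728
Level 8: 16777216
Level 9: 2097152
Level 10: 262144
Level 11: 32768
Level 12: 4096
Level 13: 512
Level 14: 64
Level 15: 8
Level 16: 1

The root is level 0 and the size-1 base case is level 16 (the tree spans levels 0 through 16, i.e. 17 levels counting the root), so the depth is the number of divisions: log_8(281474976710656) = 16

The recursion tree depth is log_8(281474976710656) = 16. At each level, the problem size is divided by 8, so it takes 16 divisions to reduce to a base case of size 1. The algorithm makes 8 recursive calls at each level.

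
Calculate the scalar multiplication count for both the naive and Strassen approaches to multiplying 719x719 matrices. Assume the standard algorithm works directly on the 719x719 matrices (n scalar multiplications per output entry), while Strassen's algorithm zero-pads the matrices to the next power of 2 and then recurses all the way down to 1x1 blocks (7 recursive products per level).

Matrix multiplication for 719x719 matrices:

Strassen's algorithm requires power-of-2 dimensions. Pad 719x719 to 1024x1024 (next power of 2).

Standard algorithm: 719^3 = 371694959 multiplications
Strassen's algorithm: 7^(log2(1024)) = 7^10 = 282475249 multiplications
Savings: 371694959 - 282475249 = 89219710 multiplications

Standard: 371694959 multiplications (719^3). Strassen: 282475249 multiplications (7^10, after padding to 1024x1024). Strassen reduces 8 recursive multiplications to 7 at each level.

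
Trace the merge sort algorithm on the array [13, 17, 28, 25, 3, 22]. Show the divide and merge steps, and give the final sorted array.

Merge sort trace:

Split: [13, 17, 28, 25, 3, 22] -> [13, 17, 28] and [25, 3, 22]
  Split: [13, 17, 28] -> [13] and [17, 28]
    Split: [17, 28] -> [17] and [28]
    Merge: [17] + [28] -> [17, 28]
  Merge: [13] + [17, 28] -> [13, 17, 28]
  Split: [25, 3, 22] -> [25] and [3, 22]
    Split: [3, 22] -> [3] and [22]
    Merge: [3] + [22] -> [3, 22]
  Merge: [25] + [3, 22] -> [3, 22, 25]
Merge: [13, 17, 28] + [3, 22, 25] -> [3, 13, 17, 22, 25, 28]

Final sorted array: [3, 13, 17, 22, 25, 28]

The merge sort proceeds by recursively splitting the array and merging sorted halves.
After all merges, the sorted array is [3, 13, 17, 22, 25, 28].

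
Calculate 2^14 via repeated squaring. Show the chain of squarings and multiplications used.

Computing 2^14 by squaring (build up from 2^1; each line after the first costs one multiplication):

2^1 = 2
2^2 = (2^1)^2 = 2^2 = 4
2^3 = 2 * 2^2 = 2 * 4 = 8
2^6 = (2^3)^2 = 8^2 = 64
2^7 = 2 * 2^6 = 2 * 64 = 128
2^14 = (2^7)^2 = 128^2 = 16384

Result: 16384
Multiplications needed: 5 (5 lines after 2^1)

2^14 = 16384. Using exponentiation by squaring, this requires 5 multiplications. The key idea: if the exponent is even, square the half-power; if odd, multiply by the base once.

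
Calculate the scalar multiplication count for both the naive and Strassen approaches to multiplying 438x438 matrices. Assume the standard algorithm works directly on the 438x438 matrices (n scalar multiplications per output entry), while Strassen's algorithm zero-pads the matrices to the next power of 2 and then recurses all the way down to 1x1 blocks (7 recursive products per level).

Matrix multiplication for 438x438 matrices:

Strassen's algorithm requires power-of-2 dimensions. Pad 438x438 to 512x512 (next power of 2).

Standard algorithm: 438^3 = 84027672 multiplications
Strassen's algorithm: 7^(log2(512)) = 7^9 = 40353607 multiplications
Savings: 84027672 - 40353607 = 43674065 multiplications

Standard: 84027672 multiplications (438^3). Strassen: 40353607 multiplications (7^9, after padding to 512x512). Strassen reduces 8 recursive multiplications to 7 at each level.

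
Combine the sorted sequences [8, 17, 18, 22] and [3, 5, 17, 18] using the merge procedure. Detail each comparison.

Merging process:

Compare 8 vs 3: take 3 from right. Merged: [3]
Compare 8 vs 5: take 5 from right. Merged: [3, 5]
Compare 8 vs 17: take 8 from left. Merged: [3, 5, 8]
Compare 17 vs 17: take 17 from left. Merged: [3, 5, 8, 17]
Compare 18 vs 17: take 17 from right. Merged: [3, 5, 8, 17, 17]
Compare 18 vs 18: take 18 from left. Merged: [3, 5, 8, 17, 17, 18]
Compare 22 vs 18: take 18 from right. Merged: [3, 5, 8, 17, 17, 18, 18]
Append remaining from left: [22]. Merged: [3, 5, 8, 17, 17, 18, 18, 22]

Final merged array: [3, 5, 8, 17, 17, 18, 18, 22]
Total comparisons: 7

The merged array is [3, 5, 8, 17, 17, 18, 18, 22], requiring 7 comparisons. The merge step runs in O(n) time where n is the total number of elements.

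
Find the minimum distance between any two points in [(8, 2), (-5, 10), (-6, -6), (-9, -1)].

Computing all pairwise distances among 4 points:

d((8, 2), (-5, 10)) = 15.2643
d((8, 2), (-6, -6)) = 16.1245
d((8, 2), (-9, -1)) = 17.2627
d((-5, 10), (-6, -6)) = 16.0312
d((-5, 10), (-9, -1)) = 11.7047
d((-6, -6), (-9, -1)) = 5.831 <-- minimum

Closest pair: (-6, -6) and (-9, -1) with distance 5.831

The closest pair is (-6, -6) and (-9, -1) with Euclidean distance 5.831. For 4 points, brute-force pairwise comparison is shown above. For large n, the divide-and-conquer algorithm (sort by x, recurse on halves, check the dividing strip) achieves O(n log n).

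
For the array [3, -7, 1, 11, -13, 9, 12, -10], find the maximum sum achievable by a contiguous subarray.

Using Kadane's algorithm on [3, -7, 1, 11, -13, 9, 12, -10]:

Scanning through the array:
Position 1 (value -7): max_ending_here = -4, max_so_far = 3
Position 2 (value 1): max_ending_here = 1, max_so_far = 3
Position 3 (value 11): max_ending_here = 12, max_so_far = 12
Position 4 (value -13): max_ending_here = -1, max_so_far = 12
Position 5 (value 9): max_ending_here = 9, max_so_far = 12
Position 6 (value 12): max_ending_here = 21, max_so_far = 21
Position 7 (value -10): max_ending_here = 11, max_so_far = 21

Maximum subarray: [9, 12]
Maximum sum: 21

The maximum subarray is [9, 12] with sum 21. This subarray runs from index 5 to index 6.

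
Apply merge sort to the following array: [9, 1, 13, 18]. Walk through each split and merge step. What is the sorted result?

Merge sort trace:

Split: [9, 1, 13, 18] -> [9, 1] and [13, 18]
  Split: [9, 1] -> [9] and [1]
  Merge: [9] + [1] -> [1, 9]
  Split: [13, 18] -> [13] and [18]
  Merge: [13] + [18] -> [13, 18]
Merge: [1, 9] + [13, 18] -> [1, 9, 13, 18]

Final sorted array: [1, 9, 13, 18]

The merge sort proceeds by recursively splitting the array and merging sorted halves.
After all merges, the sorted array is [1, 9, 13, 18].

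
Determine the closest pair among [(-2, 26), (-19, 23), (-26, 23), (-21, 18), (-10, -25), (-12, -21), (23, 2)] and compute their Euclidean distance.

Computing all pairwise distances among 7 points:

d((-2, 26), (-19, 23)) = 17.2627
d((-2, 26), (-26, 23)) = 24.1868
d((-2, 26), (-21, 18)) = 20.6155
d((-2, 26), (-10, -25)) = 51.6236
d((-2, 26), (-12, -21)) = 48.0521
d((-2, 26), (23, 2)) = 34.6554
d((-19, 23), (-26, 23)) = 7.0
d((-19, 23), (-21, 18)) = 5.3852
d((-19, 23), (-10, -25)) = 48.8365
d((-19, 23), (-12, -21)) = 44.5533
d((-19, 23), (23, 2)) = 46.9574
d((-26, 23), (-21, 18)) = 7.0711
d((-26, 23), (-10, -25)) = 50.5964
d((-26, 23), (-12, -21)) = 46.1736
d((-26, 23), (23, 2)) = 53.3104
d((-21, 18), (-10, -25)) = 44.3847
d((-21, 18), (-12, -21)) = 40.025
d((-21, 18), (23, 2)) = 46.8188
d((-10, -25), (-12, -21)) = 4.4721 <-- minimum
d((-10, -25), (23, 2)) = 42.638
d((-12, -21), (23, 2)) = 41.8808

Closest pair: (-10, -25) and (-12, -21) with distance 4.4721

The closest pair is (-10, -25) and (-12, -21) with Euclidean distance 4.4721. For 7 points, brute-force pairwise comparison is shown above. For large n, the divide-and-conquer algorithm (sort by x, recurse on halves, check the dividing strip) achieves O(n log n).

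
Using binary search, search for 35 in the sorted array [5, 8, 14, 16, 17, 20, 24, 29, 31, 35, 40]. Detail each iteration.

Binary search for 35 in [5, 8, 14, 16, 17, 20, 24, 29, 31, 35, 40]:

lo=0, hi=10, mid=5, arr[mid]=20 -> 20 < 35, search right half
lo=6, hi=10, mid=8, arr[mid]=31 -> 31 < 35, search right half
lo=9, hi=10, mid=9, arr[mid]=35 -> Found target at index 9!

Binary search finds 35 at index 9 after 3 comparisons. The search repeatedly halves the search space by comparing with the middle element.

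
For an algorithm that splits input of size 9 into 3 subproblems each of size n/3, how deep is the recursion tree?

For divide and conquer with division factor 3:

Problem sizes at each level:
Level 0: 9
Level 1: 3
Level 2: 1

The root is level 0 and the size-1 base case is level 2 (the tree spans levels 0 through 2, i.e. 3 levels counting the root), so the depth is the number of divisions: log_3(9) = 2

The recursion tree depth is log_3(9) = 2. At each level, the problem size is divided by 3, so it takes 2 divisions to reduce to a base case of size 1. The algorithm makes 3 recursive calls at each level.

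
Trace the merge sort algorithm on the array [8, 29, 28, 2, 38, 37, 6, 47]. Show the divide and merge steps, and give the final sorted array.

Merge sort trace:

Split: [8, 29, 28, 2, 38, 37, 6, 47] -> [8, 29, 28, 2] and [38, 37, 6, 47]
  Split: [8, 29, 28, 2] -> [8, 29] and [28, 2]
    Split: [8, 29] -> [8] and [29]
    Merge: [8] + [29] -> [8, 29]
    Split: [28, 2] -> [28] and [2]
    Merge: [28] + [2] -> [2, 28]
  Merge: [8, 29] + [2, 28] -> [2, 8, 28, 29]
  Split: [38, 37, 6, 47] -> [38, 37] and [6, 47]
    Split: [38, 37] -> [38] and [37]
    Merge: [38] + [37] -> [37, 38]
    Split: [6, 47] -> [6] and [47]
    Merge: [6] + [47] -> [6, 47]
  Merge: [37, 38] + [6, 47] -> [6, 37, 38, 47]
Merge: [2, 8, 28, 29] + [6, 37, 38, 47] -> [2, 6, 8, 28, 29, 37, 38, 47]

Final sorted array: [2, 6, 8, 28, 29, 37, 38, 47]

The merge sort proceeds by recursively splitting the array and merging sorted halves.
After all merges, the sorted array is [2, 6, 8, 28, 29, 37, 38, 47].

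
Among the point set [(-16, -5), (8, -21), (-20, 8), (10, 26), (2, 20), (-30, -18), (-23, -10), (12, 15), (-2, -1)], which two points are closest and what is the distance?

Computing all pairwise distances among 9 points:

d((-16, -5), (8, -21)) = 28.8444
d((-16, -5), (-20, 8)) = 13.6015
d((-16, -5), (10, 26)) = 40.4599
d((-16, -5), (2, 20)) = 30.8058
d((-16, -5), (-30, -18)) = 19.105
d((-16, -5), (-23, -10)) = 8.6023 <-- minimum
d((-16, -5), (12, 15)) = 34.4093
d((-16, -5), (-2, -1)) = 14.5602
d((8, -21), (-20, 8)) = 40.3113
d((8, -21), (10, 26)) = 47.0425
d((8, -21), (2, 20)) = 41.4367
d((8, -21), (-30, -18)) = 38.1182
d((8, -21), (-23, -10)) = 32.8938
d((8, -21), (12, 15)) = 36.2215
d((8, -21), (-2, -1)) = 22.3607
d((-20, 8), (10, 26)) = 34.9857
d((-20, 8), (2, 20)) = 25.0599
d((-20, 8), (-30, -18)) = 27.8568
d((-20, 8), (-23, -10)) = 18.2483
d((-20, 8), (12, 15)) = 32.7567
d((-20, 8), (-2, -1)) = 20.1246
d((10, 26), (2, 20)) = 10.0
d((10, 26), (-30, -18)) = 59.4643
d((10, 26), (-23, -10)) = 48.8365
d((10, 26), (12, 15)) = 11.1803
d((10, 26), (-2, -1)) = 29.5466
d((2, 20), (-30, -18)) = 49.679
d((2, 20), (-23, -10)) = 39.0512
d((2, 20), (12, 15)) = 11.1803
d((2, 20), (-2, -1)) = 21.3776
d((-30, -18), (-23, -10)) = 10.6301
d((-30, -18), (12, 15)) = 53.4135
d((-30, -18), (-2, -1)) = 32.7567
d((-23, -10), (12, 15)) = 43.0116
d((-23, -10), (-2, -1)) = 22.8473
d((12, 15), (-2, -1)) = 21.2603

Closest pair: (-16, -5) and (-23, -10) with distance 8.6023

The closest pair is (-16, -5) and (-23, -10) with Euclidean distance 8.6023. For 9 points, brute-force pairwise comparison is shown above. For large n, the divide-and-conquer algorithm (sort by x, recurse on halves, check the dividing strip) achieves O(n log n).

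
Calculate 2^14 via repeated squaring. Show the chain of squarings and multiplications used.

Computing 2^14 by squaring (build up from 2^1; each line after the first costs one multiplication):

2^1 = 2
2^2 = (2^1)^2 = 2^2 = 4
2^3 = 2 * 2^2 = 2 * 4 = 8
2^6 = (2^3)^2 = 8^2 = 64
2^7 = 2 * 2^6 = 2 * 64 = 128
2^14 = (2^7)^2 = 128^2 = 16384

Result: 16384
Multiplications needed: 5 (5 lines after 2^1)

2^14 = 16384. Using exponentiation by squaring, this requires 5 multiplications. The key idea: if the exponent is even, square the half-power; if odd, multiply by the base once.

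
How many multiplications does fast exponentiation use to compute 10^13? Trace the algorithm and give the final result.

Computing 10^13 by squaring (build up from 10^1; each line after the first costs one multiplication):

10^1 = 10
10^2 = (10^1)^2 = 10^2 = 100
10^3 = 10 * 10^2 = 10 * 100 = 1000
10^6 = (10^3)^2 = 1000^2 = 1000000
10^12 = (10^6)^2 = 1000000^2 = 1000000000000
10^13 = 10 * 10^12 = 10 * 1000000000000 = 10000000000000

Result: 10000000000000
Multiplications needed: 5 (5 lines after 10^1)

10^13 = 10000000000000. Using exponentiation by squaring, this requires 5 multiplications. The key idea: if the exponent is even, square the half-power; if odd, multiply by the base once.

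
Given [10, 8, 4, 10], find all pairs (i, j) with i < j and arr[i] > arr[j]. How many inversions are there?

Finding inversions in [10, 8, 4, 10]:

(0, 1): arr[0]=10 > arr[1]=8
(0, 2): arr[0]=10 > arr[2]=4
(1, 2): arr[1]=8 > arr[2]=4

Total inversions: 3

The array has 3 inversion(s): (0,1), (0,2), (1,2). Each pair (i,j) satisfies i < j and arr[i] > arr[j].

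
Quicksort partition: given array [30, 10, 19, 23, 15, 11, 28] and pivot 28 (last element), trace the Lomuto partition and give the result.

Lomuto partition with pivot = 28:

Initial array: [30, 10, 19, 23, 15, 11, 28]

arr[0]=30 > 28: no swap
arr[1]=10 <= 28: swap with position 0, array becomes [10, 30, 19, 23, 15, 11, 28]
arr[2]=19 <= 28: swap with position 1, array becomes [10, 19, 30, 23, 15, 11, 28]
arr[3]=23 <= 28: swap with position 2, array becomes [10, 19, 23, 30, 15, 11, 28]
arr[4]=15 <= 28: swap with position 3, array becomes [10, 19, 23, 15, 30, 11, 28]
arr[5]=11 <= 28: swap with position 4, array becomes [10, 19, 23, 15, 11, 30, 28]

Place pivot at position 5: [10, 19, 23, 15, 11, 28, 30]
Pivot position: 5

After partitioning with pivot 28, the array becomes [10, 19, 23, 15, 11, 28, 30]. The pivot is placed at index 5. All elements to the left of the pivot are <= 28, and all elements to the right are > 28.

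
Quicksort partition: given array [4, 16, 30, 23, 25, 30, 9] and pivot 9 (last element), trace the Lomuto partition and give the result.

Lomuto partition with pivot = 9:

Initial array: [4, 16, 30, 23, 25, 30, 9]

arr[0]=4 <= 9: swap with position 0, array becomes [4, 16, 30, 23, 25, 30, 9]
arr[1]=16 > 9: no swap
arr[2]=30 > 9: no swap
arr[3]=23 > 9: no swap
arr[4]=25 > 9: no swap
arr[5]=30 > 9: no swap

Place pivot at position 1: [4, 9, 30, 23, 25, 30, 16]
Pivot position: 1

After partitioning with pivot 9, the array becomes [4, 9, 30, 23, 25, 30, 16]. The pivot is placed at index 1. All elements to the left of the pivot are <= 9, and all elements to the right are > 9.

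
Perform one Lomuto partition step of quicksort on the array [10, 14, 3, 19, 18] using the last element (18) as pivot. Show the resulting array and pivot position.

Lomuto partition with pivot = 18:

Initial array: [10, 14, 3, 19, 18]

arr[0]=10 <= 18: swap with position 0, array becomes [10, 14, 3, 19, 18]
arr[1]=14 <= 18: swap with position 1, array becomes [10, 14, 3, 19, 18]
arr[2]=3 <= 18: swap with position 2, array becomes [10, 14, 3, 19, 18]
arr[3]=19 > 18: no swap

Place pivot at position 3: [10, 14, 3, 18, 19]
Pivot position: 3

After partitioning with pivot 18, the array becomes [10, 14, 3, 18, 19]. The pivot is placed at index 3. All elements to the left of the pivot are <= 18, and all elements to the right are > 18.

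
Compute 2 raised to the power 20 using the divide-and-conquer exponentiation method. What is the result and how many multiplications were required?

Computing 2^20 by squaring (build up from 2^1; each line after the first costs one multiplication):

2^1 = 2
2^2 = (2^1)^2 = 2^2 = 4
2^4 = (2^2)^2 = 4^2 = 16
2^5 = 2 * 2^4 = 2 * 16 = 32
2^10 = (2^5)^2 = 32^2 = 1024
2^20 = (2^10)^2 = 1024^2 = 1048576

Result: 1048576
Multiplications needed: 5 (5 lines after 2^1)

2^20 = 1048576. Using exponentiation by squaring, this requires 5 multiplications. The key idea: if the exponent is even, square the half-power; if odd, multiply by the base once.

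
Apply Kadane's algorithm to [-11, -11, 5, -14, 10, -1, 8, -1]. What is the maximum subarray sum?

Using Kadane's algorithm on [-11, -11, 5, -14, 10, -1, 8, -1]:

Scanning through the array:
Position 1 (value -11): max_ending_here = -11, max_so_far = -11
Position 2 (value 5): max_ending_here = 5, max_so_far = 5
Position 3 (value -14): max_ending_here = -9, max_so_far = 5
Position 4 (value 10): max_ending_here = 10, max_so_far = 10
Position 5 (value -1): max_ending_here = 9, max_so_far = 10
Position 6 (value 8): max_ending_here = 17, max_so_far = 17
Position 7 (value -1): max_ending_here = 16, max_so_far = 17

Maximum subarray: [10, -1, 8]
Maximum sum: 17

The maximum subarray is [10, -1, 8] with sum 17. This subarray runs from index 4 to index 6.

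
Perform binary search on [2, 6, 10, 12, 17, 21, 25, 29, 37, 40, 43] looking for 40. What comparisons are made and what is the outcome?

Binary search for 40 in [2, 6, 10, 12, 17, 21, 25, 29, 37, 40, 43]:

lo=0, hi=10, mid=5, arr[mid]=21 -> 21 < 40, search right half
lo=6, hi=10, mid=8, arr[mid]=37 -> 37 < 40, search right half
lo=9, hi=10, mid=9, arr[mid]=40 -> Found target at index 9!

Binary search finds 40 at index 9 after 3 comparisons. The search repeatedly halves the search space by comparing with the middle element.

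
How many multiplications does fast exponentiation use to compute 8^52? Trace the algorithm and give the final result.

Computing 8^52 by squaring (build up from 8^1; each line after the first costs one multiplication):

8^1 = 8
8^2 = (8^1)^2 = 8^2 = 64
8^3 = 8 * 8^2 = 8 * 64 = 512
8^6 = (8^3)^2 = 512^2 = 262144
8^12 = (8^6)^2 = 262144^2 = 68719476736
8^13 = 8 * 8^12 = 8 * 68719476736 = 549755813888
8^26 = (8^13)^2 = 549755813888^2 = 302231454903657293676544
8^52 = (8^26)^2 = 302231454903657293676544^2 = 91343852333181432387730302044767688728495783936

Result: 91343852333181432387730302044767688728495783936
Multiplications needed: 7 (7 lines after 8^1)

8^52 = 91343852333181432387730302044767688728495783936. Using exponentiation by squaring, this requires 7 multiplications. The key idea: if the exponent is even, square the half-power; if odd, multiply by the base once.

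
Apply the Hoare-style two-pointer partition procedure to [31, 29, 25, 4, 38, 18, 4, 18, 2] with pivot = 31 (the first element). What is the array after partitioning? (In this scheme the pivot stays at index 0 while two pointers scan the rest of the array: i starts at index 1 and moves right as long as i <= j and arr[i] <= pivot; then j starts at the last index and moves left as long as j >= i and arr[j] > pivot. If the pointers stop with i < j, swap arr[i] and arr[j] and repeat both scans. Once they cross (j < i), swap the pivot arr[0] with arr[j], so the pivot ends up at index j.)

Hoare-style two-pointer partition with pivot = 31:

Initial array: [31, 29, 25, 4, 38, 18, 4, 18, 2]

Pointers start at i = 1, j = 8.
i stops at index 4 (arr[4]=38 > 31), j stops at index 8 (arr[8]=2 <= 31): swap arr[4] and arr[8], array becomes [31, 29, 25, 4, 2, 18, 4, 18, 38]
i ends at 8, j ends at 7: the pointers have crossed (j < i), so scanning stops.

Swap pivot arr[0] with arr[7] to place pivot at position 7: [18, 29, 25, 4, 2, 18, 4, 31, 38]
Pivot position: 7

After partitioning with pivot 31, the array becomes [18, 29, 25, 4, 2, 18, 4, 31, 38]. The pivot is placed at index 7. All elements to the left of the pivot are <= 31, and all elements to the right are > 31.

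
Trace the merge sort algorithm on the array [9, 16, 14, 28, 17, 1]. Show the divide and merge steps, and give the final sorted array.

Merge sort trace:

Split: [9, 16, 14, 28, 17, 1] -> [9, 16, 14] and [28, 17, 1]
  Split: [9, 16, 14] -> [9] and [16, 14]
    Split: [16, 14] -> [16] and [14]
    Merge: [16] + [14] -> [14, 16]
  Merge: [9] + [14, 16] -> [9, 14, 16]
  Split: [28, 17, 1] -> [28] and [17, 1]
    Split: [17, 1] -> [17] and [1]
    Merge: [17] + [1] -> [1, 17]
  Merge: [28] + [1, 17] -> [1, 17, 28]
Merge: [9, 14, 16] + [1, 17, 28] -> [1, 9, 14, 16, 17, 28]

Final sorted array: [1, 9, 14, 16, 17, 28]

The merge sort proceeds by recursively splitting the array and merging sorted halves.
After all merges, the sorted array is [1, 9, 14, 16, 17, 28].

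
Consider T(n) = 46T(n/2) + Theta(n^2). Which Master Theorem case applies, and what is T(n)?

Master Theorem for T(n) = 46T(n/2) + O(n^2):

a = 46, b = 2, c = 2
log_b(a) = log_2(46) = 5.5236

Case 1: c = 2 < log_2(46) = 5.5236
T(n) = O(n^(log_2 46))

For T(n) = 46T(n/2) + O(n^2): log_2(46) = 5.5236. This is Case 1 of the Master Theorem (c < log_b(a), work dominated by leaves), giving O(n^(log_2 46)).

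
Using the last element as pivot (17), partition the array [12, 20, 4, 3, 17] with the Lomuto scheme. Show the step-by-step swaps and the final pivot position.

Lomuto partition with pivot = 17:

Initial array: [12, 20, 4, 3, 17]

arr[0]=12 <= 17: swap with position 0, array becomes [12, 20, 4, 3, 17]
arr[1]=20 > 17: no swap
arr[2]=4 <= 17: swap with position 1, array becomes [12, 4, 20, 3, 17]
arr[3]=3 <= 17: swap with position 2, array becomes [12, 4, 3, 20, 17]

Place pivot at position 3: [12, 4, 3, 17, 20]
Pivot position: 3

After partitioning with pivot 17, the array becomes [12, 4, 3, 17, 20]. The pivot is placed at index 3. All elements to the left of the pivot are <= 17, and all elements to the right are > 17.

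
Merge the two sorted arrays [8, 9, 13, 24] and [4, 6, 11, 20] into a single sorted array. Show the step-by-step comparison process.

Merging process:

Compare 8 vs 4: take 4 from right. Merged: [4]
Compare 8 vs 6: take 6 from right. Merged: [4, 6]
Compare 8 vs 11: take 8 from left. Merged: [4, 6, 8]
Compare 9 vs 11: take 9 from left. Merged: [4, 6, 8, 9]
Compare 13 vs 11: take 11 from right. Merged: [4, 6, 8, 9, 11]
Compare 13 vs 20: take 13 from left. Merged: [4, 6, 8, 9, 11, 13]
Compare 24 vs 20: take 20 from right. Merged: [4, 6, 8, 9, 11, 13, 20]
Append remaining from left: [24]. Merged: [4, 6, 8, 9, 11, 13, 20, 24]

Final merged array: [4, 6, 8, 9, 11, 13, 20, 24]
Total comparisons: 7

The merged array is [4, 6, 8, 9, 11, 13, 20, 24], requiring 7 comparisons. The merge step runs in O(n) time where n is the total number of elements.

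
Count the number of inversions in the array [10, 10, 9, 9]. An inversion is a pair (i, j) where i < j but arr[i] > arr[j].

Finding inversions in [10, 10, 9, 9]:

(0, 2): arr[0]=10 > arr[2]=9
(0, 3): arr[0]=10 > arr[3]=9
(1, 2): arr[1]=10 > arr[2]=9
(1, 3): arr[1]=10 > arr[3]=9

Total inversions: 4

The array has 4 inversion(s): (0,2), (0,3), (1,2), (1,3). Each pair (i,j) satisfies i < j and arr[i] > arr[j].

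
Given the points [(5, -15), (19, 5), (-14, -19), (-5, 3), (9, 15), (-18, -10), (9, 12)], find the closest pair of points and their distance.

Computing all pairwise distances among 7 points:

d((5, -15), (19, 5)) = 24.4131
d((5, -15), (-14, -19)) = 19.4165
d((5, -15), (-5, 3)) = 20.5913
d((5, -15), (9, 15)) = 30.2655
d((5, -15), (-18, -10)) = 23.5372
d((5, -15), (9, 12)) = 27.2947
d((19, 5), (-14, -19)) = 40.8044
d((19, 5), (-5, 3)) = 24.0832
d((19, 5), (9, 15)) = 14.1421
d((19, 5), (-18, -10)) = 39.9249
d((19, 5), (9, 12)) = 12.2066
d((-14, -19), (-5, 3)) = 23.7697
d((-14, -19), (9, 15)) = 41.0488
d((-14, -19), (-18, -10)) = 9.8489
d((-14, -19), (9, 12)) = 38.6005
d((-5, 3), (9, 15)) = 18.4391
d((-5, 3), (-18, -10)) = 18.3848
d((-5, 3), (9, 12)) = 16.6433
d((9, 15), (-18, -10)) = 36.7967
d((9, 15), (9, 12)) = 3.0 <-- minimum
d((-18, -10), (9, 12)) = 34.8281

Closest pair: (9, 15) and (9, 12) with distance 3.0

The closest pair is (9, 15) and (9, 12) with Euclidean distance 3.0. For 7 points, brute-force pairwise comparison is shown above. For large n, the divide-and-conquer algorithm (sort by x, recurse on halves, check the dividing strip) achieves O(n log n).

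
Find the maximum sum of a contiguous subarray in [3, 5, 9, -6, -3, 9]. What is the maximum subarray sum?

Using Kadane's algorithm on [3, 5, 9, -6, -3, 9]:

Scanning through the array:
Position 1 (value 5): max_ending_here = 8, max_so_far = 8
Position 2 (value 9): max_ending_here = 17, max_so_far = 17
Position 3 (value -6): max_ending_here = 11, max_so_far = 17
Position 4 (value -3): max_ending_here = 8, max_so_far = 17
Position 5 (value 9): max_ending_here = 17, max_so_far = 17

Maximum subarray: [3, 5, 9]
Maximum sum: 17

The maximum subarray is [3, 5, 9] with sum 17. This subarray runs from index 0 to index 2.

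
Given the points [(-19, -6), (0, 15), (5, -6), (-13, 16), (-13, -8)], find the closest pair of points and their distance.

Computing all pairwise distances among 5 points:

d((-19, -6), (0, 15)) = 28.3196
d((-19, -6), (5, -6)) = 24.0
d((-19, -6), (-13, 16)) = 22.8035
d((-19, -6), (-13, -8)) = 6.3246 <-- minimum
d((0, 15), (5, -6)) = 21.587
d((0, 15), (-13, 16)) = 13.0384
d((0, 15), (-13, -8)) = 26.4197
d((5, -6), (-13, 16)) = 28.4253
d((5, -6), (-13, -8)) = 18.1108
d((-13, 16), (-13, -8)) = 24.0

Closest pair: (-19, -6) and (-13, -8) with distance 6.3246

The closest pair is (-19, -6) and (-13, -8) with Euclidean distance 6.3246. For 5 points, brute-force pairwise comparison is shown above. For large n, the divide-and-conquer algorithm (sort by x, recurse on halves, check the dividing strip) achieves O(n log n).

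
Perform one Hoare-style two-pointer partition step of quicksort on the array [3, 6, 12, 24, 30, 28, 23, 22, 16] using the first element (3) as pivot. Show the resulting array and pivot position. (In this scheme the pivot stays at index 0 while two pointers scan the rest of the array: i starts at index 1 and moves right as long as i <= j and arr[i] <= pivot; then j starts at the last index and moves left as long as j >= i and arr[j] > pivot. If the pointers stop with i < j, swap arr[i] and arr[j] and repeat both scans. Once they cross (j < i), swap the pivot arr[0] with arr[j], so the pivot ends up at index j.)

Hoare-style two-pointer partition with pivot = 3:

Initial array: [3, 6, 12, 24, 30, 28, 23, 22, 16]

Pointers start at i = 1, j = 8.
i ends at 1, j ends at 0: the pointers have crossed (j < i), so scanning stops.

j = 0, so swapping arr[0] with arr[j] leaves the pivot at position 0: [3, 6, 12, 24, 30, 28, 23, 22, 16]
Pivot position: 0

After partitioning with pivot 3, the array becomes [3, 6, 12, 24, 30, 28, 23, 22, 16]. The pivot is placed at index 0. All elements to the left of the pivot are <= 3, and all elements to the right are > 3.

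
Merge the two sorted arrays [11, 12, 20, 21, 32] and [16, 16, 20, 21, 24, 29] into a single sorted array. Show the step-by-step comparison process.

Merging process:

Compare 11 vs 16: take 11 from left. Merged: [11]
Compare 12 vs 16: take 12 from left. Merged: [11, 12]
Compare 20 vs 16: take 16 from right. Merged: [11, 12, 16]
Compare 20 vs 16: take 16 from right. Merged: [11, 12, 16, 16]
Compare 20 vs 20: take 20 from left. Merged: [11, 12, 16, 16, 20]
Compare 21 vs 20: take 20 from right. Merged: [11, 12, 16, 16, 20, 20]
Compare 21 vs 21: take 21 from left. Merged: [11, 12, 16, 16, 20, 20, 21]
Compare 32 vs 21: take 21 from right. Merged: [11, 12, 16, 16, 20, 20, 21, 21]
Compare 32 vs 24: take 24 from right. Merged: [11, 12, 16, 16, 20, 20, 21, 21, 24]
Compare 32 vs 29: take 29 from right. Merged: [11, 12, 16, 16, 20, 20, 21, 21, 24, 29]
Append remaining from left: [32]. Merged: [11, 12, 16, 16, 20, 20, 21, 21, 24, 29, 32]

Final merged array: [11, 12, 16, 16, 20, 20, 21, 21, 24, 29, 32]
Total comparisons: 10

The merged array is [11, 12, 16, 16, 20, 20, 21, 21, 24, 29, 32], requiring 10 comparisons. The merge step runs in O(n) time where n is the total number of elements.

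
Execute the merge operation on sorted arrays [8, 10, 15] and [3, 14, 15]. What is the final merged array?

Merging process:

Compare 8 vs 3: take 3 from right. Merged: [3]
Compare 8 vs 14: take 8 from left. Merged: [3, 8]
Compare 10 vs 14: take 10 from left. Merged: [3, 8, 10]
Compare 15 vs 14: take 14 from right. Merged: [3, 8, 10, 14]
Compare 15 vs 15: take 15 from left. Merged: [3, 8, 10, 14, 15]
Append remaining from right: [15]. Merged: [3, 8, 10, 14, 15, 15]

Final merged array: [3, 8, 10, 14, 15, 15]
Total comparisons: 5

The merged array is [3, 8, 10, 14, 15, 15], requiring 5 comparisons. The merge step runs in O(n) time where n is the total number of elements.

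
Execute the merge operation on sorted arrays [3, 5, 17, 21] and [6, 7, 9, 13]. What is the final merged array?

Merging process:

Compare 3 vs 6: take 3 from left. Merged: [3]
Compare 5 vs 6: take 5 from left. Merged: [3, 5]
Compare 17 vs 6: take 6 from right. Merged: [3, 5, 6]
Compare 17 vs 7: take 7 from right. Merged: [3, 5, 6, 7]
Compare 17 vs 9: take 9 from right. Merged: [3, 5, 6, 7, 9]
Compare 17 vs 13: take 13 from right. Merged: [3, 5, 6, 7, 9, 13]
Append remaining from left: [17, 21]. Merged: [3, 5, 6, 7, 9, 13, 17, 21]

Final merged array: [3, 5, 6, 7, 9, 13, 17, 21]
Total comparisons: 6

The merged array is [3, 5, 6, 7, 9, 13, 17, 21], requiring 6 comparisons. The merge step runs in O(n) time where n is the total number of elements.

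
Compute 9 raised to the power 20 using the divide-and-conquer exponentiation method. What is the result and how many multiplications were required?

Computing 9^20 by squaring (build up from 9^1; each line after the first costs one multiplication):

9^1 = 9
9^2 = (9^1)^2 = 9^2 = 81
9^4 = (9^2)^2 = 81^2 = 6561
9^5 = 9 * 9^4 = 9 * 6561 = 59049
9^10 = (9^5)^2 = 59049^2 = 3486784401
9^20 = (9^10)^2 = 3486784401^2 = 12157665459056928801

Result: 12157665459056928801
Multiplications needed: 5 (5 lines after 9^1)

9^20 = 12157665459056928801. Using exponentiation by squaring, this requires 5 multiplications. The key idea: if the exponent is even, square the half-power; if odd, multiply by the base once.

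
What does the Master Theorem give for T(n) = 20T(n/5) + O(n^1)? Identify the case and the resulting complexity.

Master Theorem for T(n) = 20T(n/5) + O(n^1):

a = 20, b = 5, c = 1
log_b(a) = log_5(20) = 1.8614

Case 1: c = 1 < log_5(20) = 1.8614
T(n) = O(n^(log_5 20))

For T(n) = 20T(n/5) + O(n^1): log_5(20) = 1.8614. This is Case 1 of the Master Theorem (c < log_b(a), work dominated by leaves), giving O(n^(log_5 20)).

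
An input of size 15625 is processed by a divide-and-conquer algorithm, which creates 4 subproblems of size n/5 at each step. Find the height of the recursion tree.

For divide and conquer with division factor 5:

Problem sizes at each level:
Level 0: 15625
Level 1: 3125
Level 2: 625
Level 3: 125
Level 4: 25
Level 5: 5
Level 6: 1

The root is level 0 and the size-1 base case is level 6 (the tree spans levels 0 through 6, i.e. 7 levels counting the root), so the depth is the number of divisions: log_5(15625) = 6

The recursion tree depth is log_5(15625) = 6. At each level, the problem size is divided by 5, so it takes 6 divisions to reduce to a base case of size 1. The algorithm makes 4 recursive calls at each level.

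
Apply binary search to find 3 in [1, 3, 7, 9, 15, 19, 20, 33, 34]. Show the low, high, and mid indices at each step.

Binary search for 3 in [1, 3, 7, 9, 15, 19, 20, 33, 34]:

lo=0, hi=8, mid=4, arr[mid]=15 -> 15 > 3, search left half
lo=0, hi=3, mid=1, arr[mid]=3 -> Found target at index 1!

Binary search finds 3 at index 1 after 2 comparisons. The search repeatedly halves the search space by comparing with the middle element.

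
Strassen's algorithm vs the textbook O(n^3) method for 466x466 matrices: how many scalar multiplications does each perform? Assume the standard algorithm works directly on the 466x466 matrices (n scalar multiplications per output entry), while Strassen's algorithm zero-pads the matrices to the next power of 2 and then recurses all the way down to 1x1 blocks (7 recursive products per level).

Matrix multiplication for 466x466 matrices:

Strassen's algorithm requires power-of-2 dimensions. Pad 466x466 to 512x512 (next power of 2).

Standard algorithm: 466^3 = 101194696 multiplications
Strassen's algorithm: 7^(log2(512)) = 7^9 = 40353607 multiplications
Savings: 101194696 - 40353607 = 60841089 multiplications

Standard: 101194696 multiplications (466^3). Strassen: 40353607 multiplications (7^9, after padding to 512x512). Strassen reduces 8 recursive multiplications to 7 at each level.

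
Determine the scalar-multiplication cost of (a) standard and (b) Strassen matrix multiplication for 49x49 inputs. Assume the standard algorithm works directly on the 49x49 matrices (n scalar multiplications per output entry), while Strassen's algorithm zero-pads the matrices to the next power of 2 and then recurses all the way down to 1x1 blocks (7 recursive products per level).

Matrix multiplication for 49x49 matrices:

Strassen's algorithm requires power-of-2 dimensions. Pad 49x49 to 64x64 (next power of 2).

Standard algorithm: 49^3 = 117649 multiplications
Strassen's algorithm: 7^(log2(64)) = 7^6 = 117649 multiplications
Savings: 117649 - 117649 = 0 multiplications

Standard: 117649 multiplications (49^3). Strassen: 117649 multiplications (7^6, after padding to 64x64). Strassen reduces 8 recursive multiplications to 7 at each level.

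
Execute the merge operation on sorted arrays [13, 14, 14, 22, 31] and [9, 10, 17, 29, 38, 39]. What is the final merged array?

Merging process:

Compare 13 vs 9: take 9 from right. Merged: [9]
Compare 13 vs 10: take 10 from right. Merged: [9, 10]
Compare 13 vs 17: take 13 from left. Merged: [9, 10, 13]
Compare 14 vs 17: take 14 from left. Merged: [9, 10, 13, 14]
Compare 14 vs 17: take 14 from left. Merged: [9, 10, 13, 14, 14]
Compare 22 vs 17: take 17 from right. Merged: [9, 10, 13, 14, 14, 17]
Compare 22 vs 29: take 22 from left. Merged: [9, 10, 13, 14, 14, 17, 22]
Compare 31 vs 29: take 29 from right. Merged: [9, 10, 13, 14, 14, 17, 22, 29]
Compare 31 vs 38: take 31 from left. Merged: [9, 10, 13, 14, 14, 17, 22, 29, 31]
Append remaining from right: [38, 39]. Merged: [9, 10, 13, 14, 14, 17, 22, 29, 31, 38, 39]

Final merged array: [9, 10, 13, 14, 14, 17, 22, 29, 31, 38, 39]
Total comparisons: 9

The merged array is [9, 10, 13, 14, 14, 17, 22, 29, 31, 38, 39], requiring 9 comparisons. The merge step runs in O(n) time where n is the total number of elements.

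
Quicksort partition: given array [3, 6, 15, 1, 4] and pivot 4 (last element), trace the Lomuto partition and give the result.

Lomuto partition with pivot = 4:

Initial array: [3, 6, 15, 1, 4]

arr[0]=3 <= 4: swap with position 0, array becomes [3, 6, 15, 1, 4]
arr[1]=6 > 4: no swap
arr[2]=15 > 4: no swap
arr[3]=1 <= 4: swap with position 1, array becomes [3, 1, 15, 6, 4]

Place pivot at position 2: [3, 1, 4, 6, 15]
Pivot position: 2

After partitioning with pivot 4, the array becomes [3, 1, 4, 6, 15]. The pivot is placed at index 2. All elements to the left of the pivot are <= 4, and all elements to the right are > 4.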